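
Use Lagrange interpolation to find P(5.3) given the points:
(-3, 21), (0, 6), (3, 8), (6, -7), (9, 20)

Lagrange interpolation formula:
P(x) = Σ yᵢ × Lᵢ(x)
where Lᵢ(x) = Π_{j≠i} (x - xⱼ)/(xᵢ - xⱼ)

L_0(5.3) = (5.3 - 0)/(-3 - 0) × (5.3 - 3)/(-3 - 3) × (5.3 - 6)/(-3 - 6) × (5.3 - 9)/(-3 - 9) = 0.016241
L_1(5.3) = (5.3 - (-3))/(0 - (-3)) × (5.3 - 3)/(0 - 3) × (5.3 - 6)/(0 - 6) × (5.3 - 9)/(0 - 9) = -0.101735
L_2(5.3) = (5.3 - (-3))/(3 - (-3)) × (5.3 - 0)/(3 - 0) × (5.3 - 6)/(3 - 6) × (5.3 - 9)/(3 - 9) = 0.351648
L_3(5.3) = (5.3 - (-3))/(6 - (-3)) × (5.3 - 0)/(6 - 0) × (5.3 - 3)/(6 - 3) × (5.3 - 9)/(6 - 9) = 0.770278
L_4(5.3) = (5.3 - (-3))/(9 - (-3)) × (5.3 - 0)/(9 - 0) × (5.3 - 3)/(9 - 3) × (5.3 - 6)/(9 - 6) = -0.036432

P(5.3) = 21×L_0(5.3) + 6×L_1(5.3) + 8×L_2(5.3) + (-7)×L_3(5.3) + 20×L_4(5.3)
P(5.3) = -3.576748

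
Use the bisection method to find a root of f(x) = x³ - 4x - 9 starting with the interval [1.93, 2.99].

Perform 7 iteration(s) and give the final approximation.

f(x) = x³ - 4x - 9
Initial interval: [1.93, 2.99]

Iteration 1:
  c_1 = (1.930000 + 2.990000)/2 = 2.460000
  f(c_1) = f(2.460000) = -3.953064
  f(a) × f(c) ≥ 0, new interval: [2.460000, 2.990000]
Iteration 2:
  c_2 = (2.460000 + 2.990000)/2 = 2.725000
  f(c_2) = f(2.725000) = 0.334828
  f(a) × f(c) < 0, new interval: [2.460000, 2.725000]
Iteration 3:
  c_3 = (2.460000 + 2.725000)/2 = 2.592500
  f(c_3) = f(2.592500) = -1.945662
  f(a) × f(c) ≥ 0, new interval: [2.592500, 2.725000]
Iteration 4:
  c_4 = (2.592500 + 2.725000)/2 = 2.658750
  f(c_4) = f(2.658750) = -0.840425
  f(a) × f(c) ≥ 0, new interval: [2.658750, 2.725000]
Iteration 5:
  c_5 = (2.658750 + 2.725000)/2 = 2.691875
  f(c_5) = f(2.691875) = -0.261660
  f(a) × f(c) ≥ 0, new interval: [2.691875, 2.725000]
Iteration 6:
  c_6 = (2.691875 + 2.725000)/2 = 2.708438
  f(c_6) = f(2.708438) = 0.034355
  f(a) × f(c) < 0, new interval: [2.691875, 2.708438]
Iteration 7:
  c_7 = (2.691875 + 2.708438)/2 = 2.700156
  f(c_7) = f(2.700156) = -0.114208
  f(a) × f(c) ≥ 0, new interval: [2.700156, 2.708438]

After 7 iteration(s), the approximation is c_7 = 2.700156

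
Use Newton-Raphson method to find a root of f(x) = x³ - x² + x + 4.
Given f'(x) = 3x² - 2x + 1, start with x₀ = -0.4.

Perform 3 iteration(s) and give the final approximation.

f(x) = x³ - x² + x + 4
f'(x) = 3x² - 2x + 1
x₀ = -0.4

Newton-Raphson formula: x_{n+1} = x_n - f(x_n)/f'(x_n)

Iteration 1:
  f(-0.400000) = 3.376000
  f'(-0.400000) = 2.280000
  x_1 = -0.400000 - 3.376000/2.280000 = -1.880702
Iteration 2:
  f(-1.880702) = -8.069856
  f'(-1.880702) = 15.372521
  x_2 = -1.880702 - (-8.069856)/15.372521 = -1.355748
Iteration 3:
  f(-1.355748) = -1.685740
  f'(-1.355748) = 9.225658
  x_3 = -1.355748 - (-1.685740)/9.225658 = -1.173025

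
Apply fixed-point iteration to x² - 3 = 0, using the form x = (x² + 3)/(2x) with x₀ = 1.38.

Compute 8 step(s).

Equation: x² - 3 = 0
Fixed-point form: x = (x² + 3)/(2x)
x₀ = 1.38

x_1 = g(1.380000) = 1.776957
x_2 = g(1.776957) = 1.732618
x_3 = g(1.732618) = 1.732051
x_4 = g(1.732051) = 1.732051
x_5 = g(1.732051) = 1.732051
x_6 = g(1.732051) = 1.732051
x_7 = g(1.732051) = 1.732051
x_8 = g(1.732051) = 1.732051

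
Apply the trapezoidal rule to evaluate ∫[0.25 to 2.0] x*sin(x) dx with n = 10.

f(x) = x*sin(x)
a = 0.25, b = 2.0, n = 10
h = (b - a)/n = 0.175000

Trapezoidal rule: (h/2)[f(x₀) + 2f(x₁) + 2f(x₂) + ... + f(xₙ)]

x_0 = 0.2500, f(x_0) = 0.061851, coefficient = 1
x_1 = 0.4250, f(x_1) = 0.175236, coefficient = 2
x_2 = 0.6000, f(x_2) = 0.338785, coefficient = 2
x_3 = 0.7750, f(x_3) = 0.542280, coefficient = 2
x_4 = 0.9500, f(x_4) = 0.772745, coefficient = 2
x_5 = 1.1250, f(x_5) = 1.015051, coefficient = 2
x_6 = 1.3000, f(x_6) = 1.252626, coefficient = 2
x_7 = 1.4750, f(x_7) = 1.468237, coefficient = 2
x_8 = 1.6500, f(x_8) = 1.644827, coefficient = 2
x_9 = 1.8250, f(x_9) = 1.766352, coefficient = 2
x_10 = 2.0000, f(x_10) = 1.818595, coefficient = 1

I ≈ (0.175000/2) × 19.832724 = 1.735363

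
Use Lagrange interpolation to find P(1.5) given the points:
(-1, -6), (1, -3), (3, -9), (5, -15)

Lagrange interpolation formula:
P(x) = Σ yᵢ × Lᵢ(x)
where Lᵢ(x) = Π_{j≠i} (x - xⱼ)/(xᵢ - xⱼ)

L_0(1.5) = (1.5 - 1)/(-1 - 1) × (1.5 - 3)/(-1 - 3) × (1.5 - 5)/(-1 - 5) = -0.054688
L_1(1.5) = (1.5 - (-1))/(1 - (-1)) × (1.5 - 3)/(1 - 3) × (1.5 - 5)/(1 - 5) = 0.820312
L_2(1.5) = (1.5 - (-1))/(3 - (-1)) × (1.5 - 1)/(3 - 1) × (1.5 - 5)/(3 - 5) = 0.273438
L_3(1.5) = (1.5 - (-1))/(5 - (-1)) × (1.5 - 1)/(5 - 1) × (1.5 - 3)/(5 - 3) = -0.039062

P(1.5) = (-6)×L_0(1.5) + (-3)×L_1(1.5) + (-9)×L_2(1.5) + (-15)×L_3(1.5)
P(1.5) = -4.007812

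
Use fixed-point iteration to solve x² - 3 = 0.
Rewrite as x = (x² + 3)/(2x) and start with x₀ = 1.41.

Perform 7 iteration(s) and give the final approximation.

Equation: x² - 3 = 0
Fixed-point form: x = (x² + 3)/(2x)
x₀ = 1.41

x_1 = g(1.410000) = 1.768830
x_2 = g(1.768830) = 1.732433
x_3 = g(1.732433) = 1.732051
x_4 = g(1.732051) = 1.732051
x_5 = g(1.732051) = 1.732051
x_6 = g(1.732051) = 1.732051
x_7 = g(1.732051) = 1.732051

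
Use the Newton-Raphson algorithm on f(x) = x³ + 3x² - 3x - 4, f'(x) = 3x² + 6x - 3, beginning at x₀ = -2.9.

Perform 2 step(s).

f(x) = x³ + 3x² - 3x - 4
f'(x) = 3x² + 6x - 3
x₀ = -2.9

Newton-Raphson formula: x_{n+1} = x_n - f(x_n)/f'(x_n)

Iteration 1:
  f(-2.900000) = 5.541000
  f'(-2.900000) = 4.830000
  x_1 = -2.900000 - 5.541000/4.830000 = -4.047205
Iteration 2:
  f(-4.047205) = -9.011464
  f'(-4.047205) = 21.856374
  x_2 = -4.047205 - (-9.011464)/21.856374 = -3.634901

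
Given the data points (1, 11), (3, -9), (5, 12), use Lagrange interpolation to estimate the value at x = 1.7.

Lagrange interpolation formula:
P(x) = Σ yᵢ × Lᵢ(x)
where Lᵢ(x) = Π_{j≠i} (x - xⱼ)/(xᵢ - xⱼ)

L_0(1.7) = (1.7 - 3)/(1 - 3) × (1.7 - 5)/(1 - 5) = 0.536250
L_1(1.7) = (1.7 - 1)/(3 - 1) × (1.7 - 5)/(3 - 5) = 0.577500
L_2(1.7) = (1.7 - 1)/(5 - 1) × (1.7 - 3)/(5 - 3) = -0.113750

P(1.7) = 11×L_0(1.7) + (-9)×L_1(1.7) + 12×L_2(1.7)
P(1.7) = -0.663750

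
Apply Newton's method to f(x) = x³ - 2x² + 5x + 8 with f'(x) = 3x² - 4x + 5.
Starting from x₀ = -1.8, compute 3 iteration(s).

f(x) = x³ - 2x² + 5x + 8
f'(x) = 3x² - 4x + 5
x₀ = -1.8

Newton-Raphson formula: x_{n+1} = x_n - f(x_n)/f'(x_n)

Iteration 1:
  f(-1.800000) = -13.312000
  f'(-1.800000) = 21.920000
  x_1 = -1.800000 - (-13.312000)/21.920000 = -1.192701
Iteration 2:
  f(-1.192701) = -2.505232
  f'(-1.192701) = 14.038408
  x_2 = -1.192701 - (-2.505232)/14.038408 = -1.014245
Iteration 3:
  f(-1.014245) = -0.171959
  f'(-1.014245) = 12.143060
  x_3 = -1.014245 - (-0.171959)/12.143060 = -1.000084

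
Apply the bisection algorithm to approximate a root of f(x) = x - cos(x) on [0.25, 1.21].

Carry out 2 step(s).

f(x) = x - cos(x)
Initial interval: [0.25, 1.21]

Iteration 1:
  c_1 = (0.250000 + 1.210000)/2 = 0.730000
  f(c_1) = f(0.730000) = -0.015174
  f(a) × f(c) ≥ 0, new interval: [0.730000, 1.210000]
Iteration 2:
  c_2 = (0.730000 + 1.210000)/2 = 0.970000
  f(c_2) = f(0.970000) = 0.404700
  f(a) × f(c) < 0, new interval: [0.730000, 0.970000]

After 2 iteration(s), the approximation is c_2 = 0.970000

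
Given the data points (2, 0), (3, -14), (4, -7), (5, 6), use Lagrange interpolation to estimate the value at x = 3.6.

Lagrange interpolation formula:
P(x) = Σ yᵢ × Lᵢ(x)
where Lᵢ(x) = Π_{j≠i} (x - xⱼ)/(xᵢ - xⱼ)

L_0(3.6) = (3.6 - 3)/(2 - 3) × (3.6 - 4)/(2 - 4) × (3.6 - 5)/(2 - 5) = -0.056000
L_1(3.6) = (3.6 - 2)/(3 - 2) × (3.6 - 4)/(3 - 4) × (3.6 - 5)/(3 - 5) = 0.448000
L_2(3.6) = (3.6 - 2)/(4 - 2) × (3.6 - 3)/(4 - 3) × (3.6 - 5)/(4 - 5) = 0.672000
L_3(3.6) = (3.6 - 2)/(5 - 2) × (3.6 - 3)/(5 - 3) × (3.6 - 4)/(5 - 4) = -0.064000

P(3.6) = 0×L_0(3.6) + (-14)×L_1(3.6) + (-7)×L_2(3.6) + 6×L_3(3.6)
P(3.6) = -11.360000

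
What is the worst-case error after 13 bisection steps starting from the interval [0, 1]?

Bisection error bound: |error| ≤ (b-a)/2^n
|error| ≤ (1 - 0)/2^13 = 1/2^13
|error| ≤ 0.0001220703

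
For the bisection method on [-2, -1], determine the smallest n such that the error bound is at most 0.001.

We need (b-a)/2^n ≤ 0.001
(-1 - (-2))/2^n ≤ 0.001
1/2^n ≤ 0.001
2^n ≥ 1000
n ≥ log₂(1000) = 9.97
n ≥ 10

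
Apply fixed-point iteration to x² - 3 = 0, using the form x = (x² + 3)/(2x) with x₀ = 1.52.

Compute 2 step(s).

Equation: x² - 3 = 0
Fixed-point form: x = (x² + 3)/(2x)
x₀ = 1.52

x_1 = g(1.520000) = 1.746842
x_2 = g(1.746842) = 1.732113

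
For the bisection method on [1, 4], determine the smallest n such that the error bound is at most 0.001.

We need (b-a)/2^n ≤ 0.001
(4 - 1)/2^n ≤ 0.001
3/2^n ≤ 0.001
2^n ≥ 3000
n ≥ log₂(3000) = 11.55
n ≥ 12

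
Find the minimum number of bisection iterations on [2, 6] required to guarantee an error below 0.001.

We need (b-a)/2^n ≤ 0.001
(6 - 2)/2^n ≤ 0.001
4/2^n ≤ 0.001
2^n ≥ 4000
n ≥ log₂(4000) = 11.97
n ≥ 12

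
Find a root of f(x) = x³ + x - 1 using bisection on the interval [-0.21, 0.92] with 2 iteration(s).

f(x) = x³ + x - 1
Initial interval: [-0.21, 0.92]

Iteration 1:
  c_1 = (-0.210000 + 0.920000)/2 = 0.355000
  f(c_1) = f(0.355000) = -0.600261
  f(a) × f(c) ≥ 0, new interval: [0.355000, 0.920000]
Iteration 2:
  c_2 = (0.355000 + 0.920000)/2 = 0.637500
  f(c_2) = f(0.637500) = -0.103416
  f(a) × f(c) ≥ 0, new interval: [0.637500, 0.920000]

After 2 iteration(s), the approximation is c_2 = 0.637500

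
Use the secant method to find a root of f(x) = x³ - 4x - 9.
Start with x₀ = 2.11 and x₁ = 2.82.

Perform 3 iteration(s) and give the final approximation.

f(x) = x³ - 4x - 9
x₀ = 2.11, x₁ = 2.82

Secant formula: x_{n+1} = x_n - f(x_n)(x_n - x_{n-1})/(f(x_n) - f(x_{n-1}))

Iteration 1:
  f(2.110000) = -8.046069
  f(2.820000) = 2.145768
  x_2 = 2.820000 - 2.145768×(2.820000 - 2.110000)/(2.145768 - (-8.046069))
       = 2.670518
Iteration 2:
  f(2.820000) = 2.145768
  f(2.670518) = -0.636827
  x_3 = 2.670518 - (-0.636827)×(2.670518 - 2.820000)/(-0.636827 - 2.145768)
       = 2.704729
Iteration 3:
  f(2.670518) = -0.636827
  f(2.704729) = -0.032318
  x_4 = 2.704729 - (-0.032318)×(2.704729 - 2.670518)/(-0.032318 - (-0.636827))
       = 2.706558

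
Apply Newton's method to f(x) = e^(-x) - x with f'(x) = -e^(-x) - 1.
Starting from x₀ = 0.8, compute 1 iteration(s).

f(x) = e^(-x) - x
f'(x) = -e^(-x) - 1
x₀ = 0.8

Newton-Raphson formula: x_{n+1} = x_n - f(x_n)/f'(x_n)

Iteration 1:
  f(0.800000) = -0.350671
  f'(0.800000) = -1.449329
  x_1 = 0.800000 - (-0.350671)/(-1.449329) = 0.558046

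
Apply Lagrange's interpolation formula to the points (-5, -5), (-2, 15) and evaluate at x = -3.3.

Lagrange interpolation formula:
P(x) = Σ yᵢ × Lᵢ(x)
where Lᵢ(x) = Π_{j≠i} (x - xⱼ)/(xᵢ - xⱼ)

L_0(-3.3) = (-3.3 - (-2))/(-5 - (-2)) = 0.433333
L_1(-3.3) = (-3.3 - (-5))/(-2 - (-5)) = 0.566667

P(-3.3) = (-5)×L_0(-3.3) + 15×L_1(-3.3)
P(-3.3) = 6.333333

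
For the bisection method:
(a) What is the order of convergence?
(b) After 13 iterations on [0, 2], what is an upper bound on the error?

(a) Bisection has linear (order 1) convergence; the error is halved each step.

(b) Error bound = (b-a)/2^n = (2 - 0)/2^{13}
    = 2/2^{13}

(a) 1 (linear); (b) error ≤ 2.44e-04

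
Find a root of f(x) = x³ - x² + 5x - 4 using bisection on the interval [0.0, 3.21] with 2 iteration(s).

f(x) = x³ - x² + 5x - 4
Initial interval: [0.0, 3.21]

Iteration 1:
  c_1 = (0.000000 + 3.210000)/2 = 1.605000
  f(c_1) = f(1.605000) = 5.583495
  f(a) × f(c) < 0, new interval: [0.000000, 1.605000]
Iteration 2:
  c_2 = (0.000000 + 1.605000)/2 = 0.802500
  f(c_2) = f(0.802500) = -0.114691
  f(a) × f(c) ≥ 0, new interval: [0.802500, 1.605000]

After 2 iteration(s), the approximation is c_2 = 0.802500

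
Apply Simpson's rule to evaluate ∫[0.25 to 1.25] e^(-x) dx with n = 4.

f(x) = e^(-x)
a = 0.25, b = 1.25, n = 4
h = (b - a)/n = 0.250000

Simpson's rule: (h/3)[f(x₀) + 4f(x₁) + 2f(x₂) + ... + f(xₙ)]

x_0 = 0.2500, f(x_0) = 0.778801, coefficient = 1
x_1 = 0.5000, f(x_1) = 0.606531, coefficient = 4
x_2 = 0.7500, f(x_2) = 0.472367, coefficient = 2
x_3 = 1.0000, f(x_3) = 0.367879, coefficient = 4
x_4 = 1.2500, f(x_4) = 0.286505, coefficient = 1

I ≈ (0.250000/3) × 5.907679 = 0.492307
Exact value: 0.492296
Error: 0.000011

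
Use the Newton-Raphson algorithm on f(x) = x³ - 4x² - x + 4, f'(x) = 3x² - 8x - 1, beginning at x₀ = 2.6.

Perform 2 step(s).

f(x) = x³ - 4x² - x + 4
f'(x) = 3x² - 8x - 1
x₀ = 2.6

Newton-Raphson formula: x_{n+1} = x_n - f(x_n)/f'(x_n)

Iteration 1:
  f(2.600000) = -8.064000
  f'(2.600000) = -1.520000
  x_1 = 2.600000 - (-8.064000)/(-1.520000) = -2.705263
Iteration 2:
  f(-2.705263) = -42.366862
  f'(-2.705263) = 42.597452
  x_2 = -2.705263 - (-42.366862)/42.597452 = -1.710676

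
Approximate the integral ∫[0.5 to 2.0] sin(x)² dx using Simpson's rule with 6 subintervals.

f(x) = sin(x)²
a = 0.5, b = 2.0, n = 6
h = (b - a)/n = 0.250000

Simpson's rule: (h/3)[f(x₀) + 4f(x₁) + 2f(x₂) + ... + f(xₙ)]

x_0 = 0.5000, f(x_0) = 0.229849, coefficient = 1
x_1 = 0.7500, f(x_1) = 0.464631, coefficient = 4
x_2 = 1.0000, f(x_2) = 0.708073, coefficient = 2
x_3 = 1.2500, f(x_3) = 0.900572, coefficient = 4
x_4 = 1.5000, f(x_4) = 0.994996, coefficient = 2
x_5 = 1.7500, f(x_5) = 0.968228, coefficient = 4
x_6 = 2.0000, f(x_6) = 0.826822, coefficient = 1

I ≈ (0.250000/3) × 13.796536 = 1.149711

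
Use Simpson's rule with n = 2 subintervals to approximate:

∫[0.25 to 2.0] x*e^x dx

f(x) = x*e^x
a = 0.25, b = 2.0, n = 2
h = (b - a)/n = 0.875000

Simpson's rule: (h/3)[f(x₀) + 4f(x₁) + 2f(x₂) + ... + f(xₙ)]

x_0 = 0.2500, f(x_0) = 0.321006, coefficient = 1
x_1 = 1.1250, f(x_1) = 3.465244, coefficient = 4
x_2 = 2.0000, f(x_2) = 14.778112, coefficient = 1

I ≈ (0.875000/3) × 28.960094 = 8.446694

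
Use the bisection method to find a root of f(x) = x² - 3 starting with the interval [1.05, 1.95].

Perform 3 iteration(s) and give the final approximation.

f(x) = x² - 3
Initial interval: [1.05, 1.95]

Iteration 1:
  c_1 = (1.050000 + 1.950000)/2 = 1.500000
  f(c_1) = f(1.500000) = -0.750000
  f(a) × f(c) ≥ 0, new interval: [1.500000, 1.950000]
Iteration 2:
  c_2 = (1.500000 + 1.950000)/2 = 1.725000
  f(c_2) = f(1.725000) = -0.024375
  f(a) × f(c) ≥ 0, new interval: [1.725000, 1.950000]
Iteration 3:
  c_3 = (1.725000 + 1.950000)/2 = 1.837500
  f(c_3) = f(1.837500) = 0.376406
  f(a) × f(c) < 0, new interval: [1.725000, 1.837500]

After 3 iteration(s), the approximation is c_3 = 1.837500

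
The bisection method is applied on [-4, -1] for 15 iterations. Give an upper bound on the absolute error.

Bisection error bound: |error| ≤ (b-a)/2^n
|error| ≤ (-1 - (-4))/2^15 = 3/2^15
|error| ≤ 0.0000915527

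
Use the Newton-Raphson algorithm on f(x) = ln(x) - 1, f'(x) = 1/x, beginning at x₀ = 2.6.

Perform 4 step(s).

f(x) = ln(x) - 1
f'(x) = 1/x
x₀ = 2.6

Newton-Raphson formula: x_{n+1} = x_n - f(x_n)/f'(x_n)

Iteration 1:
  f(2.600000) = -0.044489
  f'(2.600000) = 0.384615
  x_1 = 2.600000 - (-0.044489)/0.384615 = 2.715670
Iteration 2:
  f(2.715670) = -0.000961
  f'(2.715670) = 0.368233
  x_2 = 2.715670 - (-0.000961)/0.368233 = 2.718281
Iteration 3:
  f(2.718281) = 0.000000
  f'(2.718281) = 0.367880
  x_3 = 2.718281 - 0.000000/0.367880 = 2.718282
Iteration 4:
  f(2.718282) = 0.000000
  f'(2.718282) = 0.367879
  x_4 = 2.718282 - 0.000000/0.367879 = 2.718282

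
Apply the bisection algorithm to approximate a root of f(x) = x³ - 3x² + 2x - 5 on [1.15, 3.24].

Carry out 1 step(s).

f(x) = x³ - 3x² + 2x - 5
Initial interval: [1.15, 3.24]

Iteration 1:
  c_1 = (1.150000 + 3.240000)/2 = 2.195000
  f(c_1) = f(2.195000) = -4.488510
  f(a) × f(c) ≥ 0, new interval: [2.195000, 3.240000]

After 1 iteration(s), the approximation is c_1 = 2.195000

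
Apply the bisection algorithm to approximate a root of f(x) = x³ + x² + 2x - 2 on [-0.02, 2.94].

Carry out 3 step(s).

f(x) = x³ + x² + 2x - 2
Initial interval: [-0.02, 2.94]

Iteration 1:
  c_1 = (-0.020000 + 2.940000)/2 = 1.460000
  f(c_1) = f(1.460000) = 6.163736
  f(a) × f(c) < 0, new interval: [-0.020000, 1.460000]
Iteration 2:
  c_2 = (-0.020000 + 1.460000)/2 = 0.720000
  f(c_2) = f(0.720000) = 0.331648
  f(a) × f(c) < 0, new interval: [-0.020000, 0.720000]
Iteration 3:
  c_3 = (-0.020000 + 0.720000)/2 = 0.350000
  f(c_3) = f(0.350000) = -1.134625
  f(a) × f(c) ≥ 0, new interval: [0.350000, 0.720000]

After 3 iteration(s), the approximation is c_3 = 0.350000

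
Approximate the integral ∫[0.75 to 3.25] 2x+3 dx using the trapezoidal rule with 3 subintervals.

f(x) = 2x+3
a = 0.75, b = 3.25, n = 3
h = (b - a)/n = 0.833333

Trapezoidal rule: (h/2)[f(x₀) + 2f(x₁) + 2f(x₂) + ... + f(xₙ)]

x_0 = 0.7500, f(x_0) = 4.500000, coefficient = 1
x_1 = 1.5833, f(x_1) = 6.166667, coefficient = 2
x_2 = 2.4167, f(x_2) = 7.833333, coefficient = 2
x_3 = 3.2500, f(x_3) = 9.500000, coefficient = 1

I ≈ (0.833333/2) × 42.000000 = 17.500000
Exact value: 17.500000
Error: 0.000000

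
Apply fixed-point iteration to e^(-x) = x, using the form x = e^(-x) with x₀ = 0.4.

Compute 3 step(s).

Equation: e^(-x) = x
Fixed-point form: x = e^(-x)
x₀ = 0.4

x_1 = g(0.400000) = 0.670320
x_2 = g(0.670320) = 0.511545
x_3 = g(0.511545) = 0.599569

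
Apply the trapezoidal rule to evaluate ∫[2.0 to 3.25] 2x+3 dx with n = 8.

f(x) = 2x+3
a = 2.0, b = 3.25, n = 8
h = (b - a)/n = 0.156250

Trapezoidal rule: (h/2)[f(x₀) + 2f(x₁) + 2f(x₂) + ... + f(xₙ)]

x_0 = 2.0000, f(x_0) = 7.000000, coefficient = 1
x_1 = 2.1562, f(x_1) = 7.312500, coefficient = 2
x_2 = 2.3125, f(x_2) = 7.625000, coefficient = 2
x_3 = 2.4688, f(x_3) = 7.937500, coefficient = 2
x_4 = 2.6250, f(x_4) = 8.250000, coefficient = 2
x_5 = 2.7812, f(x_5) = 8.562500, coefficient = 2
x_6 = 2.9375, f(x_6) = 8.875000, coefficient = 2
x_7 = 3.0938, f(x_7) = 9.187500, coefficient = 2
x_8 = 3.2500, f(x_8) = 9.500000, coefficient = 1

I ≈ (0.156250/2) × 132.000000 = 10.312500
Exact value: 10.312500
Error: 0.000000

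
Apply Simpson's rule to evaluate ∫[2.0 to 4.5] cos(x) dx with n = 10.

f(x) = cos(x)
a = 2.0, b = 4.5, n = 10
h = (b - a)/n = 0.250000

Simpson's rule: (h/3)[f(x₀) + 4f(x₁) + 2f(x₂) + ... + f(xₙ)]

x_0 = 2.0000, f(x_0) = -0.416147, coefficient = 1
x_1 = 2.2500, f(x_1) = -0.628174, coefficient = 4
x_2 = 2.5000, f(x_2) = -0.801144, coefficient = 2
x_3 = 2.7500, f(x_3) = -0.924302, coefficient = 4
x_4 = 3.0000, f(x_4) = -0.989992, coefficient = 2
x_5 = 3.2500, f(x_5) = -0.994130, coefficient = 4
x_6 = 3.5000, f(x_6) = -0.936457, coefficient = 2
x_7 = 3.7500, f(x_7) = -0.820559, coefficient = 4
x_8 = 4.0000, f(x_8) = -0.653644, coefficient = 2
x_9 = 4.2500, f(x_9) = -0.446087, coefficient = 4
x_10 = 4.5000, f(x_10) = -0.210796, coefficient = 1

I ≈ (0.250000/3) × -22.642426 = -1.886869
Exact value: -1.886828
Error: 0.000041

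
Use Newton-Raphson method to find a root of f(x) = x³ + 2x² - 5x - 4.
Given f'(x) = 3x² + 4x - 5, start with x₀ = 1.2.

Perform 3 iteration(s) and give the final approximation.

f(x) = x³ + 2x² - 5x - 4
f'(x) = 3x² + 4x - 5
x₀ = 1.2

Newton-Raphson formula: x_{n+1} = x_n - f(x_n)/f'(x_n)

Iteration 1:
  f(1.200000) = -5.392000
  f'(1.200000) = 4.120000
  x_1 = 1.200000 - (-5.392000)/4.120000 = 2.508738
Iteration 2:
  f(2.508738) = 11.833250
  f'(2.508738) = 23.916248
  x_2 = 2.508738 - 11.833250/23.916248 = 2.013959
Iteration 3:
  f(2.013959) = 2.210949
  f'(2.013959) = 15.223931
  x_3 = 2.013959 - 2.210949/15.223931 = 1.868731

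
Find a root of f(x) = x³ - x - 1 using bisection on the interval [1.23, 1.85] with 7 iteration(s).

f(x) = x³ - x - 1
Initial interval: [1.23, 1.85]

Iteration 1:
  c_1 = (1.230000 + 1.850000)/2 = 1.540000
  f(c_1) = f(1.540000) = 1.112264
  f(a) × f(c) < 0, new interval: [1.230000, 1.540000]
Iteration 2:
  c_2 = (1.230000 + 1.540000)/2 = 1.385000
  f(c_2) = f(1.385000) = 0.271742
  f(a) × f(c) < 0, new interval: [1.230000, 1.385000]
Iteration 3:
  c_3 = (1.230000 + 1.385000)/2 = 1.307500
  f(c_3) = f(1.307500) = -0.072255
  f(a) × f(c) ≥ 0, new interval: [1.307500, 1.385000]
Iteration 4:
  c_4 = (1.307500 + 1.385000)/2 = 1.346250
  f(c_4) = f(1.346250) = 0.093679
  f(a) × f(c) < 0, new interval: [1.307500, 1.346250]
Iteration 5:
  c_5 = (1.307500 + 1.346250)/2 = 1.326875
  f(c_5) = f(1.326875) = 0.009217
  f(a) × f(c) < 0, new interval: [1.307500, 1.326875]
Iteration 6:
  c_6 = (1.307500 + 1.326875)/2 = 1.317188
  f(c_6) = f(1.317188) = -0.031890
  f(a) × f(c) ≥ 0, new interval: [1.317188, 1.326875]
Iteration 7:
  c_7 = (1.317188 + 1.326875)/2 = 1.322031
  f(c_7) = f(1.322031) = -0.011429
  f(a) × f(c) ≥ 0, new interval: [1.322031, 1.326875]

After 7 iteration(s), the approximation is c_7 = 1.322031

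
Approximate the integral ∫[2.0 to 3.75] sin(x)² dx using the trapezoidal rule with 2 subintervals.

f(x) = sin(x)²
a = 2.0, b = 3.75, n = 2
h = (b - a)/n = 0.875000

Trapezoidal rule: (h/2)[f(x₀) + 2f(x₁) + 2f(x₂) + ... + f(xₙ)]

x_0 = 2.0000, f(x_0) = 0.826822, coefficient = 1
x_1 = 2.8750, f(x_1) = 0.069404, coefficient = 2
x_2 = 3.7500, f(x_2) = 0.326682, coefficient = 1

I ≈ (0.875000/2) × 1.292312 = 0.565386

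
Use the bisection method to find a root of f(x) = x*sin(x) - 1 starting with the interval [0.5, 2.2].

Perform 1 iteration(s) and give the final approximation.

f(x) = x*sin(x) - 1
Initial interval: [0.5, 2.2]

Iteration 1:
  c_1 = (0.500000 + 2.200000)/2 = 1.350000
  f(c_1) = f(1.350000) = 0.317227
  f(a) × f(c) < 0, new interval: [0.500000, 1.350000]

After 1 iteration(s), the approximation is c_1 = 1.350000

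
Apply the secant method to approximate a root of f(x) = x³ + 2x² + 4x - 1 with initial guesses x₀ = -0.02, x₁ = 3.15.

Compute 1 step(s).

f(x) = x³ + 2x² + 4x - 1
x₀ = -0.02, x₁ = 3.15

Secant formula: x_{n+1} = x_n - f(x_n)(x_n - x_{n-1})/(f(x_n) - f(x_{n-1}))

Iteration 1:
  f(-0.020000) = -1.079208
  f(3.150000) = 62.700875
  x_2 = 3.150000 - 62.700875×(3.150000 - (-0.020000))/(62.700875 - (-1.079208))
       = 0.033639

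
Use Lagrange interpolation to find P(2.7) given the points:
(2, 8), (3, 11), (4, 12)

Lagrange interpolation formula:
P(x) = Σ yᵢ × Lᵢ(x)
where Lᵢ(x) = Π_{j≠i} (x - xⱼ)/(xᵢ - xⱼ)

L_0(2.7) = (2.7 - 3)/(2 - 3) × (2.7 - 4)/(2 - 4) = 0.195000
L_1(2.7) = (2.7 - 2)/(3 - 2) × (2.7 - 4)/(3 - 4) = 0.910000
L_2(2.7) = (2.7 - 2)/(4 - 2) × (2.7 - 3)/(4 - 3) = -0.105000

P(2.7) = 8×L_0(2.7) + 11×L_1(2.7) + 12×L_2(2.7)
P(2.7) = 10.310000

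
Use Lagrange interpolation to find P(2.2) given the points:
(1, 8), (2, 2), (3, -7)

Lagrange interpolation formula:
P(x) = Σ yᵢ × Lᵢ(x)
where Lᵢ(x) = Π_{j≠i} (x - xⱼ)/(xᵢ - xⱼ)

L_0(2.2) = (2.2 - 2)/(1 - 2) × (2.2 - 3)/(1 - 3) = -0.080000
L_1(2.2) = (2.2 - 1)/(2 - 1) × (2.2 - 3)/(2 - 3) = 0.960000
L_2(2.2) = (2.2 - 1)/(3 - 1) × (2.2 - 2)/(3 - 2) = 0.120000

P(2.2) = 8×L_0(2.2) + 2×L_1(2.2) + (-7)×L_2(2.2)
P(2.2) = 0.440000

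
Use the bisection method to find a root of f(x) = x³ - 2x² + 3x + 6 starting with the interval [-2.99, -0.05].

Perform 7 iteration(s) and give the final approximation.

f(x) = x³ - 2x² + 3x + 6
Initial interval: [-2.99, -0.05]

Iteration 1:
  c_1 = (-2.990000 + (-0.050000))/2 = -1.520000
  f(c_1) = f(-1.520000) = -6.692608
  f(a) × f(c) ≥ 0, new interval: [-1.520000, -0.050000]
Iteration 2:
  c_2 = (-1.520000 + (-0.050000))/2 = -0.785000
  f(c_2) = f(-0.785000) = 1.928813
  f(a) × f(c) < 0, new interval: [-1.520000, -0.785000]
Iteration 3:
  c_3 = (-1.520000 + (-0.785000))/2 = -1.152500
  f(c_3) = f(-1.152500) = -1.644828
  f(a) × f(c) ≥ 0, new interval: [-1.152500, -0.785000]
Iteration 4:
  c_4 = (-1.152500 + (-0.785000))/2 = -0.968750
  f(c_4) = f(-0.968750) = 0.307648
  f(a) × f(c) < 0, new interval: [-1.152500, -0.968750]
Iteration 5:
  c_5 = (-1.152500 + (-0.968750))/2 = -1.060625
  f(c_5) = f(-1.060625) = -0.624850
  f(a) × f(c) ≥ 0, new interval: [-1.060625, -0.968750]
Iteration 6:
  c_6 = (-1.060625 + (-0.968750))/2 = -1.014687
  f(c_6) = f(-1.014687) = -0.147957
  f(a) × f(c) ≥ 0, new interval: [-1.014687, -0.968750]
Iteration 7:
  c_7 = (-1.014687 + (-0.968750))/2 = -0.991719
  f(c_7) = f(-0.991719) = 0.082470
  f(a) × f(c) < 0, new interval: [-1.014687, -0.991719]

After 7 iteration(s), the approximation is c_7 = -0.991719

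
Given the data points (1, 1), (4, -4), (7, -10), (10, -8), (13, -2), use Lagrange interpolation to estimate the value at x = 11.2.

Lagrange interpolation formula:
P(x) = Σ yᵢ × Lᵢ(x)
where Lᵢ(x) = Π_{j≠i} (x - xⱼ)/(xᵢ - xⱼ)

L_0(11.2) = (11.2 - 4)/(1 - 4) × (11.2 - 7)/(1 - 7) × (11.2 - 10)/(1 - 10) × (11.2 - 13)/(1 - 13) = -0.033600
L_1(11.2) = (11.2 - 1)/(4 - 1) × (11.2 - 7)/(4 - 7) × (11.2 - 10)/(4 - 10) × (11.2 - 13)/(4 - 13) = 0.190400
L_2(11.2) = (11.2 - 1)/(7 - 1) × (11.2 - 4)/(7 - 4) × (11.2 - 10)/(7 - 10) × (11.2 - 13)/(7 - 13) = -0.489600
L_3(11.2) = (11.2 - 1)/(10 - 1) × (11.2 - 4)/(10 - 4) × (11.2 - 7)/(10 - 7) × (11.2 - 13)/(10 - 13) = 1.142400
L_4(11.2) = (11.2 - 1)/(13 - 1) × (11.2 - 4)/(13 - 4) × (11.2 - 7)/(13 - 7) × (11.2 - 10)/(13 - 10) = 0.190400

P(11.2) = 1×L_0(11.2) + (-4)×L_1(11.2) + (-10)×L_2(11.2) + (-8)×L_3(11.2) + (-2)×L_4(11.2)
P(11.2) = -5.419200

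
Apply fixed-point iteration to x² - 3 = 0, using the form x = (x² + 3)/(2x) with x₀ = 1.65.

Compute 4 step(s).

Equation: x² - 3 = 0
Fixed-point form: x = (x² + 3)/(2x)
x₀ = 1.65

x_1 = g(1.650000) = 1.734091
x_2 = g(1.734091) = 1.732052
x_3 = g(1.732052) = 1.732051
x_4 = g(1.732051) = 1.732051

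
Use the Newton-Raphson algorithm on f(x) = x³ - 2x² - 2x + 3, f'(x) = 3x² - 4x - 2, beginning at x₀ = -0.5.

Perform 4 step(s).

f(x) = x³ - 2x² - 2x + 3
f'(x) = 3x² - 4x - 2
x₀ = -0.5

Newton-Raphson formula: x_{n+1} = x_n - f(x_n)/f'(x_n)

Iteration 1:
  f(-0.500000) = 3.375000
  f'(-0.500000) = 0.750000
  x_1 = -0.500000 - 3.375000/0.750000 = -5.000000
Iteration 2:
  f(-5.000000) = -162.000000
  f'(-5.000000) = 93.000000
  x_2 = -5.000000 - (-162.000000)/93.000000 = -3.258065
Iteration 3:
  f(-3.258065) = -46.298144
  f'(-3.258065) = 42.877211
  x_3 = -3.258065 - (-46.298144)/42.877211 = -2.178280
Iteration 4:
  f(-2.178280) = -12.468979
  f'(-2.178280) = 20.947833
  x_4 = -2.178280 - (-12.468979)/20.947833 = -1.583041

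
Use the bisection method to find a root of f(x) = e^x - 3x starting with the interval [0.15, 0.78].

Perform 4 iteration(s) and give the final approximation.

f(x) = e^x - 3x
Initial interval: [0.15, 0.78]

Iteration 1:
  c_1 = (0.150000 + 0.780000)/2 = 0.465000
  f(c_1) = f(0.465000) = 0.197014
  f(a) × f(c) ≥ 0, new interval: [0.465000, 0.780000]
Iteration 2:
  c_2 = (0.465000 + 0.780000)/2 = 0.622500
  f(c_2) = f(0.622500) = -0.003919
  f(a) × f(c) < 0, new interval: [0.465000, 0.622500]
Iteration 3:
  c_3 = (0.465000 + 0.622500)/2 = 0.543750
  f(c_3) = f(0.543750) = 0.091204
  f(a) × f(c) ≥ 0, new interval: [0.543750, 0.622500]
Iteration 4:
  c_4 = (0.543750 + 0.622500)/2 = 0.583125
  f(c_4) = f(0.583125) = 0.042254
  f(a) × f(c) ≥ 0, new interval: [0.583125, 0.622500]

After 4 iteration(s), the approximation is c_4 = 0.583125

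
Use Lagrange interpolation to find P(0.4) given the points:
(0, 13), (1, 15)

Lagrange interpolation formula:
P(x) = Σ yᵢ × Lᵢ(x)
where Lᵢ(x) = Π_{j≠i} (x - xⱼ)/(xᵢ - xⱼ)

L_0(0.4) = (0.4 - 1)/(0 - 1) = 0.600000
L_1(0.4) = (0.4 - 0)/(1 - 0) = 0.400000

P(0.4) = 13×L_0(0.4) + 15×L_1(0.4)
P(0.4) = 13.800000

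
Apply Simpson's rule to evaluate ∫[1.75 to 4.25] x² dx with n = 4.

f(x) = x²
a = 1.75, b = 4.25, n = 4
h = (b - a)/n = 0.625000

Simpson's rule: (h/3)[f(x₀) + 4f(x₁) + 2f(x₂) + ... + f(xₙ)]

x_0 = 1.7500, f(x_0) = 3.062500, coefficient = 1
x_1 = 2.3750, f(x_1) = 5.640625, coefficient = 4
x_2 = 3.0000, f(x_2) = 9.000000, coefficient = 2
x_3 = 3.6250, f(x_3) = 13.140625, coefficient = 4
x_4 = 4.2500, f(x_4) = 18.062500, coefficient = 1

I ≈ (0.625000/3) × 114.250000 = 23.802083
Exact value: 23.802083
Error: 0.000000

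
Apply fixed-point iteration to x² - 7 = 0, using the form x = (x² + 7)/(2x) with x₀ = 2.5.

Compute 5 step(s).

Equation: x² - 7 = 0
Fixed-point form: x = (x² + 7)/(2x)
x₀ = 2.5

x_1 = g(2.500000) = 2.650000
x_2 = g(2.650000) = 2.645755
x_3 = g(2.645755) = 2.645751
x_4 = g(2.645751) = 2.645751
x_5 = g(2.645751) = 2.645751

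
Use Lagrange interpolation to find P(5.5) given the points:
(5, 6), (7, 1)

Lagrange interpolation formula:
P(x) = Σ yᵢ × Lᵢ(x)
where Lᵢ(x) = Π_{j≠i} (x - xⱼ)/(xᵢ - xⱼ)

L_0(5.5) = (5.5 - 7)/(5 - 7) = 0.750000
L_1(5.5) = (5.5 - 5)/(7 - 5) = 0.250000

P(5.5) = 6×L_0(5.5) + 1×L_1(5.5)
P(5.5) = 4.750000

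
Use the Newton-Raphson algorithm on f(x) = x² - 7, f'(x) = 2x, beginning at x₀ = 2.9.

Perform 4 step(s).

f(x) = x² - 7
f'(x) = 2x
x₀ = 2.9

Newton-Raphson formula: x_{n+1} = x_n - f(x_n)/f'(x_n)

Iteration 1:
  f(2.900000) = 1.410000
  f'(2.900000) = 5.800000
  x_1 = 2.900000 - 1.410000/5.800000 = 2.656897
Iteration 2:
  f(2.656897) = 0.059099
  f'(2.656897) = 5.313793
  x_2 = 2.656897 - 0.059099/5.313793 = 2.645775
Iteration 3:
  f(2.645775) = 0.000124
  f'(2.645775) = 5.291549
  x_3 = 2.645775 - 0.000124/5.291549 = 2.645751
Iteration 4:
  f(2.645751) = 0.000000
  f'(2.645751) = 5.291503
  x_4 = 2.645751 - 0.000000/5.291503 = 2.645751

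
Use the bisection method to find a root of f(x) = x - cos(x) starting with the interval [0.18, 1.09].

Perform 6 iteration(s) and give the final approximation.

f(x) = x - cos(x)
Initial interval: [0.18, 1.09]

Iteration 1:
  c_1 = (0.180000 + 1.090000)/2 = 0.635000
  f(c_1) = f(0.635000) = -0.170072
  f(a) × f(c) ≥ 0, new interval: [0.635000, 1.090000]
Iteration 2:
  c_2 = (0.635000 + 1.090000)/2 = 0.862500
  f(c_2) = f(0.862500) = 0.211959
  f(a) × f(c) < 0, new interval: [0.635000, 0.862500]
Iteration 3:
  c_3 = (0.635000 + 0.862500)/2 = 0.748750
  f(c_3) = f(0.748750) = 0.016210
  f(a) × f(c) < 0, new interval: [0.635000, 0.748750]
Iteration 4:
  c_4 = (0.635000 + 0.748750)/2 = 0.691875
  f(c_4) = f(0.691875) = -0.078176
  f(a) × f(c) ≥ 0, new interval: [0.691875, 0.748750]
Iteration 5:
  c_5 = (0.691875 + 0.748750)/2 = 0.720313
  f(c_5) = f(0.720313) = -0.031287
  f(a) × f(c) ≥ 0, new interval: [0.720313, 0.748750]
Iteration 6:
  c_6 = (0.720313 + 0.748750)/2 = 0.734531
  f(c_6) = f(0.734531) = -0.007614
  f(a) × f(c) ≥ 0, new interval: [0.734531, 0.748750]

After 6 iteration(s), the approximation is c_6 = 0.734531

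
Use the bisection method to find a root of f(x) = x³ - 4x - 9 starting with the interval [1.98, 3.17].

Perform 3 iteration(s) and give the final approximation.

f(x) = x³ - 4x - 9
Initial interval: [1.98, 3.17]

Iteration 1:
  c_1 = (1.980000 + 3.170000)/2 = 2.575000
  f(c_1) = f(2.575000) = -2.226141
  f(a) × f(c) ≥ 0, new interval: [2.575000, 3.170000]
Iteration 2:
  c_2 = (2.575000 + 3.170000)/2 = 2.872500
  f(c_2) = f(2.872500) = 3.211734
  f(a) × f(c) < 0, new interval: [2.575000, 2.872500]
Iteration 3:
  c_3 = (2.575000 + 2.872500)/2 = 2.723750
  f(c_3) = f(2.723750) = 0.311995
  f(a) × f(c) < 0, new interval: [2.575000, 2.723750]

After 3 iteration(s), the approximation is c_3 = 2.723750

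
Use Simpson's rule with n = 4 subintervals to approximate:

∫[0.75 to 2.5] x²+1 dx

f(x) = x²+1
a = 0.75, b = 2.5, n = 4
h = (b - a)/n = 0.437500

Simpson's rule: (h/3)[f(x₀) + 4f(x₁) + 2f(x₂) + ... + f(xₙ)]

x_0 = 0.7500, f(x_0) = 1.562500, coefficient = 1
x_1 = 1.1875, f(x_1) = 2.410156, coefficient = 4
x_2 = 1.6250, f(x_2) = 3.640625, coefficient = 2
x_3 = 2.0625, f(x_3) = 5.253906, coefficient = 4
x_4 = 2.5000, f(x_4) = 7.250000, coefficient = 1

I ≈ (0.437500/3) × 46.750000 = 6.817708
Exact value: 6.817708
Error: 0.000000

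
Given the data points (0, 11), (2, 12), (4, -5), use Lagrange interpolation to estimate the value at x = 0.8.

Lagrange interpolation formula:
P(x) = Σ yᵢ × Lᵢ(x)
where Lᵢ(x) = Π_{j≠i} (x - xⱼ)/(xᵢ - xⱼ)

L_0(0.8) = (0.8 - 2)/(0 - 2) × (0.8 - 4)/(0 - 4) = 0.480000
L_1(0.8) = (0.8 - 0)/(2 - 0) × (0.8 - 4)/(2 - 4) = 0.640000
L_2(0.8) = (0.8 - 0)/(4 - 0) × (0.8 - 2)/(4 - 2) = -0.120000

P(0.8) = 11×L_0(0.8) + 12×L_1(0.8) + (-5)×L_2(0.8)
P(0.8) = 13.560000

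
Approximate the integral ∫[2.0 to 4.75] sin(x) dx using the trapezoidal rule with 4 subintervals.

f(x) = sin(x)
a = 2.0, b = 4.75, n = 4
h = (b - a)/n = 0.687500

Trapezoidal rule: (h/2)[f(x₀) + 2f(x₁) + 2f(x₂) + ... + f(xₙ)]

x_0 = 2.0000, f(x_0) = 0.909297, coefficient = 1
x_1 = 2.6875, f(x_1) = 0.438647, coefficient = 2
x_2 = 3.3750, f(x_2) = -0.231294, coefficient = 2
x_3 = 4.0625, f(x_3) = -0.796151, coefficient = 2
x_4 = 4.7500, f(x_4) = -0.999293, coefficient = 1

I ≈ (0.687500/2) × -1.267591 = -0.435734
Exact value: -0.453749
Error: 0.018015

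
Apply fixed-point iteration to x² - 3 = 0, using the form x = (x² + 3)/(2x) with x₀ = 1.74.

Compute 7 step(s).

Equation: x² - 3 = 0
Fixed-point form: x = (x² + 3)/(2x)
x₀ = 1.74

x_1 = g(1.740000) = 1.732069
x_2 = g(1.732069) = 1.732051
x_3 = g(1.732051) = 1.732051
x_4 = g(1.732051) = 1.732051
x_5 = g(1.732051) = 1.732051
x_6 = g(1.732051) = 1.732051
x_7 = g(1.732051) = 1.732051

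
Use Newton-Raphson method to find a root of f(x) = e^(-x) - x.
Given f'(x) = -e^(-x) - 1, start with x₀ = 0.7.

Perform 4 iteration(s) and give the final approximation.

f(x) = e^(-x) - x
f'(x) = -e^(-x) - 1
x₀ = 0.7

Newton-Raphson formula: x_{n+1} = x_n - f(x_n)/f'(x_n)

Iteration 1:
  f(0.700000) = -0.203415
  f'(0.700000) = -1.496585
  x_1 = 0.700000 - (-0.203415)/(-1.496585) = 0.564081
Iteration 2:
  f(0.564081) = 0.004802
  f'(0.564081) = -1.568883
  x_2 = 0.564081 - 0.004802/(-1.568883) = 0.567142
Iteration 3:
  f(0.567142) = 0.000003
  f'(0.567142) = -1.567144
  x_3 = 0.567142 - 0.000003/(-1.567144) = 0.567143
Iteration 4:
  f(0.567143) = 0.000000
  f'(0.567143) = -1.567143
  x_4 = 0.567143 - 0.000000/(-1.567143) = 0.567143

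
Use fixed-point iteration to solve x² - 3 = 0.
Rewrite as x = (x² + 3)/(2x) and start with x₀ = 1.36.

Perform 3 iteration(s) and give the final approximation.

Equation: x² - 3 = 0
Fixed-point form: x = (x² + 3)/(2x)
x₀ = 1.36

x_1 = g(1.360000) = 1.782941
x_2 = g(1.782941) = 1.732777
x_3 = g(1.732777) = 1.732051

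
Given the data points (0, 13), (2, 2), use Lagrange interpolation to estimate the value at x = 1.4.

Lagrange interpolation formula:
P(x) = Σ yᵢ × Lᵢ(x)
where Lᵢ(x) = Π_{j≠i} (x - xⱼ)/(xᵢ - xⱼ)

L_0(1.4) = (1.4 - 2)/(0 - 2) = 0.300000
L_1(1.4) = (1.4 - 0)/(2 - 0) = 0.700000

P(1.4) = 13×L_0(1.4) + 2×L_1(1.4)
P(1.4) = 5.300000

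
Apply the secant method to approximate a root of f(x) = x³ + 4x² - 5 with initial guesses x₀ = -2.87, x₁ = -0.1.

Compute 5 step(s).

f(x) = x³ + 4x² - 5
x₀ = -2.87, x₁ = -0.1

Secant formula: x_{n+1} = x_n - f(x_n)(x_n - x_{n-1})/(f(x_n) - f(x_{n-1}))

Iteration 1:
  f(-2.870000) = 4.307697
  f(-0.100000) = -4.961000
  x_2 = -0.100000 - (-4.961000)×(-0.100000 - (-2.870000))/(-4.961000 - 4.307697)
       = -1.582622
Iteration 2:
  f(-0.100000) = -4.961000
  f(-1.582622) = 1.054786
  x_3 = -1.582622 - 1.054786×(-1.582622 - (-0.100000))/(1.054786 - (-4.961000))
       = -1.322664
Iteration 3:
  f(-1.582622) = 1.054786
  f(-1.322664) = -0.316161
  x_4 = -1.322664 - (-0.316161)×(-1.322664 - (-1.582622))/(-0.316161 - 1.054786)
       = -1.382614
Iteration 4:
  f(-1.322664) = -0.316161
  f(-1.382614) = 0.003452
  x_5 = -1.382614 - 0.003452×(-1.382614 - (-1.322664))/(0.003452 - (-0.316161))
       = -1.381967
Iteration 5:
  f(-1.382614) = 0.003452
  f(-1.381967) = 0.000003
  x_6 = -1.381967 - 0.000003×(-1.381967 - (-1.382614))/(0.000003 - 0.003452)
       = -1.381966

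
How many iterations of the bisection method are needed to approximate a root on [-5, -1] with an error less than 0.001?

We need (b-a)/2^n ≤ 0.001
(-1 - (-5))/2^n ≤ 0.001
4/2^n ≤ 0.001
2^n ≥ 4000
n ≥ log₂(4000) = 11.97
n ≥ 12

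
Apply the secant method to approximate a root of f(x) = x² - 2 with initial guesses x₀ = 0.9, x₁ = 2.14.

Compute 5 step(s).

f(x) = x² - 2
x₀ = 0.9, x₁ = 2.14

Secant formula: x_{n+1} = x_n - f(x_n)(x_n - x_{n-1})/(f(x_n) - f(x_{n-1}))

Iteration 1:
  f(0.900000) = -1.190000
  f(2.140000) = 2.579600
  x_2 = 2.140000 - 2.579600×(2.140000 - 0.900000)/(2.579600 - (-1.190000))
       = 1.291447
Iteration 2:
  f(2.140000) = 2.579600
  f(1.291447) = -0.332164
  x_3 = 1.291447 - (-0.332164)×(1.291447 - 2.140000)/(-0.332164 - 2.579600)
       = 1.388247
Iteration 3:
  f(1.291447) = -0.332164
  f(1.388247) = -0.072770
  x_4 = 1.388247 - (-0.072770)×(1.388247 - 1.291447)/(-0.072770 - (-0.332164))
       = 1.415403
Iteration 4:
  f(1.388247) = -0.072770
  f(1.415403) = 0.003366
  x_5 = 1.415403 - 0.003366×(1.415403 - 1.388247)/(0.003366 - (-0.072770))
       = 1.414203
Iteration 5:
  f(1.415403) = 0.003366
  f(1.414203) = -0.000031
  x_6 = 1.414203 - (-0.000031)×(1.414203 - 1.415403)/(-0.000031 - 0.003366)
       = 1.414214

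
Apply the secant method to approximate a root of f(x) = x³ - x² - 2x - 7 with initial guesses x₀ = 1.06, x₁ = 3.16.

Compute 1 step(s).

f(x) = x³ - x² - 2x - 7
x₀ = 1.06, x₁ = 3.16

Secant formula: x_{n+1} = x_n - f(x_n)(x_n - x_{n-1})/(f(x_n) - f(x_{n-1}))

Iteration 1:
  f(1.060000) = -9.052584
  f(3.160000) = 8.248896
  x_2 = 3.160000 - 8.248896×(3.160000 - 1.060000)/(8.248896 - (-9.052584))
       = 2.158775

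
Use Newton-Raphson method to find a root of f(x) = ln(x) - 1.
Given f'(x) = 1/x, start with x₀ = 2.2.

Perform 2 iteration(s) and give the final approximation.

f(x) = ln(x) - 1
f'(x) = 1/x
x₀ = 2.2

Newton-Raphson formula: x_{n+1} = x_n - f(x_n)/f'(x_n)

Iteration 1:
  f(2.200000) = -0.211543
  f'(2.200000) = 0.454545
  x_1 = 2.200000 - (-0.211543)/0.454545 = 2.665394
Iteration 2:
  f(2.665394) = -0.019648
  f'(2.665394) = 0.375179
  x_2 = 2.665394 - (-0.019648)/0.375179 = 2.717764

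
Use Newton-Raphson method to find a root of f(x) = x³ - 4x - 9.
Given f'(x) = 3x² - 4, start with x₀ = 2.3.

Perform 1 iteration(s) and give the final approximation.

f(x) = x³ - 4x - 9
f'(x) = 3x² - 4
x₀ = 2.3

Newton-Raphson formula: x_{n+1} = x_n - f(x_n)/f'(x_n)

Iteration 1:
  f(2.300000) = -6.033000
  f'(2.300000) = 11.870000
  x_1 = 2.300000 - (-6.033000)/11.870000 = 2.808256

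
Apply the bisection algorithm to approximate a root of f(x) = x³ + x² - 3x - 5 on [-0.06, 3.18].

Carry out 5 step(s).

f(x) = x³ + x² - 3x - 5
Initial interval: [-0.06, 3.18]

Iteration 1:
  c_1 = (-0.060000 + 3.180000)/2 = 1.560000
  f(c_1) = f(1.560000) = -3.449984
  f(a) × f(c) ≥ 0, new interval: [1.560000, 3.180000]
Iteration 2:
  c_2 = (1.560000 + 3.180000)/2 = 2.370000
  f(c_2) = f(2.370000) = 6.818953
  f(a) × f(c) < 0, new interval: [1.560000, 2.370000]
Iteration 3:
  c_3 = (1.560000 + 2.370000)/2 = 1.965000
  f(c_3) = f(1.965000) = 0.553532
  f(a) × f(c) < 0, new interval: [1.560000, 1.965000]
Iteration 4:
  c_4 = (1.560000 + 1.965000)/2 = 1.762500
  f(c_4) = f(1.762500) = -1.706053
  f(a) × f(c) ≥ 0, new interval: [1.762500, 1.965000]
Iteration 5:
  c_5 = (1.762500 + 1.965000)/2 = 1.863750
  f(c_5) = f(1.863750) = -0.643831
  f(a) × f(c) ≥ 0, new interval: [1.863750, 1.965000]

After 5 iteration(s), the approximation is c_5 = 1.863750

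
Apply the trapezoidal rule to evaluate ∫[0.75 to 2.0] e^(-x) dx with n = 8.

f(x) = e^(-x)
a = 0.75, b = 2.0, n = 8
h = (b - a)/n = 0.156250

Trapezoidal rule: (h/2)[f(x₀) + 2f(x₁) + 2f(x₂) + ... + f(xₙ)]

x_0 = 0.7500, f(x_0) = 0.472367, coefficient = 1
x_1 = 0.9062, f(x_1) = 0.404037, coefficient = 2
x_2 = 1.0625, f(x_2) = 0.345591, coefficient = 2
x_3 = 1.2188, f(x_3) = 0.295599, coefficient = 2
x_4 = 1.3750, f(x_4) = 0.252840, coefficient = 2
x_5 = 1.5312, f(x_5) = 0.216265, coefficient = 2
x_6 = 1.6875, f(x_6) = 0.184981, coefficient = 2
x_7 = 1.8438, f(x_7) = 0.158223, coefficient = 2
x_8 = 2.0000, f(x_8) = 0.135335, coefficient = 1

I ≈ (0.156250/2) × 4.322774 = 0.337717
Exact value: 0.337031
Error: 0.000685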